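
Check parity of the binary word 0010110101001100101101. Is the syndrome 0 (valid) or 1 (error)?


Syndrome = XOR of all bits = 0 XOR 0 XOR 1 XOR 0 XOR 1 XOR 1 XOR 0 XOR 1 XOR 0 XOR 1 XOR 0 XOR 0 XOR 1 XOR 1 XOR 0 XOR 0 XOR 1 XOR 0 XOR 1 XOR 1 XOR 0 XOR 1 = 1

1


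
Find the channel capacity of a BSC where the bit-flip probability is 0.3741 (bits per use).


H(p) = -p*log2(p) - (1-p)*log2(1-p) = -0.3741*log2(0.3741) - 0.6259*log2(0.6259) = 0.530662 + 0.423106 = 0.9538. C = 1 - H(p) = 1 - 0.9538 = 0.0462

0.0462 bits


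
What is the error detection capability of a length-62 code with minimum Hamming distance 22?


Detection capability = d_min - 1 = 22 - 1 = 21

21 errors


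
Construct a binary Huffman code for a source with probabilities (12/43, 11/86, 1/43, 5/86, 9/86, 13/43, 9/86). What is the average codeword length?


Huffman construction (repeatedly merge the two least-probable nodes; each merge adds 1 bit to every symbol beneath it): 1/43 + 5/86 = 7/86; 7/86 + 9/86 = 8/43; 9/86 + 11/86 = 10/43; 8/43 + 10/43 = 18/43; 12/43 + 13/43 = 25/43; 18/43 + 25/43 = 1. Resulting codeword lengths (in the order the probabilities were given): (2, 3, 4, 4, 3, 2, 3). L_avg = sum(p_i * l_i) = 12/43*2 + 11/86*3 + 1/43*4 + 5/86*4 + 9/86*3 + 13/43*2 + 9/86*3 = 5/2 = 2.5

2.5 bits


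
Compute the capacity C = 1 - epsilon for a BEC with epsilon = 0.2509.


C = 1 - epsilon = 1 - 0.2509 = 0.7491

0.7491 bits


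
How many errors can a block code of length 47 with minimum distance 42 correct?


Correction capability = floor((d-1)/2) = floor((42-1)/2) = 20

20 errors


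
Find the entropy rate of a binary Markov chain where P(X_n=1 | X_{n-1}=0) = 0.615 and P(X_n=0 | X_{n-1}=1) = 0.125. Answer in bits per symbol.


Stationary distribution: pi_0 = p10/(p01+p10) = 0.1689, pi_1 = 0.8311. Entropy rate H' = pi_0*H(p01) + pi_1*H(p10) = 0.1689*0.9615 + 0.8311*0.5436 = 0.6142

0.6142 bits/symbol


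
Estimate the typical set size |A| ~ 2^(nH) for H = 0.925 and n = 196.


log2|A_typical| = nH = 196 * 0.925 = 181.3, so |A_typical| ~ 2^181.3 = 3.773e+54

3.773e+54


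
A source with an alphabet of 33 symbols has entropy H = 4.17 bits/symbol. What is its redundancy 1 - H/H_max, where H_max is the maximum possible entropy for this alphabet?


H_max = log2(K) = log2(33) = 5.0444 bits/symbol. Redundancy = 1 - H/H_max = 1 - 4.17/5.0444 = 1 - 0.8267 = 0.1733

0.1733


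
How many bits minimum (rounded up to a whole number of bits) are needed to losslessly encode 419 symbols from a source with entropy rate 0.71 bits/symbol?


Minimum bits >= n * H = 419 * 0.71 = 297.49, rounded up to a whole number of bits = 298

298 bits


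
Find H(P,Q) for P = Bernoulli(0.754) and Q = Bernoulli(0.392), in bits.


H(P,Q) = -p*log2(q) - (1-p)*log2(1-q). -0.754*log2(0.392) = 1.018710; -0.246*log2(0.608) = 0.176593. H(P,Q) = 1.018710 + 0.176593 = 1.1953

1.1953 bits


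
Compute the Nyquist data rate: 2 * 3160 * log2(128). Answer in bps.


Rate = 2 * B * log2(M) = 2 * 3160 * 7.0 = 44240.0

44240.0 bps


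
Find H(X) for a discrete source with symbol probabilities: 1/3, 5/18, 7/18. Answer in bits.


H = -sum(p_i * log2(p_i)). Terms: -(1/3)*log2(1/3) = 0.528321; -(5/18)*log2(5/18) = 0.513332; -(7/18)*log2(7/18) = 0.529888. H = 0.528321 + 0.513332 + 0.529888 = 1.5715

1.5715 bits


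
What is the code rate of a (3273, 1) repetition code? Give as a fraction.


Rate = k/n = 1/3273

1/3273


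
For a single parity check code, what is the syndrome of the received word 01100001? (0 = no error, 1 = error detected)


Syndrome = XOR of all bits = 0 XOR 1 XOR 1 XOR 0 XOR 0 XOR 0 XOR 0 XOR 1 = 1

1


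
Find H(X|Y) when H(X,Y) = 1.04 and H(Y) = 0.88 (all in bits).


H(X|Y) = H(X,Y) - H(Y) = 1.04 - 0.88 = 0.16

0.16 bits


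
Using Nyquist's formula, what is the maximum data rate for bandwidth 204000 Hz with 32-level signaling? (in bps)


Rate = 2 * B * log2(M) = 2 * 204000 * 5.0 = 2040000.0

2040000.0 bps


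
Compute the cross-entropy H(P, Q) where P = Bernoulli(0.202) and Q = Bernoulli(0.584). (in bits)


H(P,Q) = -p*log2(q) - (1-p)*log2(1-q). -0.202*log2(0.584) = 0.156744; -0.798*log2(0.416) = 1.009745. H(P,Q) = 0.156744 + 1.009745 = 1.1665

1.1665 bits


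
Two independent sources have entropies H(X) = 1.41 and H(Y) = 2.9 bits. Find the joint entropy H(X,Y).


For independent variables, H(X,Y) = H(X) + H(Y) = 1.41 + 2.9 = 4.31

4.31 bits


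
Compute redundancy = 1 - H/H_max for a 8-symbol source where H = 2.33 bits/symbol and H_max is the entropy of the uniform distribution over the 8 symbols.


H_max = log2(K) = log2(8) = 3.0 bits/symbol. Redundancy = 1 - H/H_max = 1 - 2.33/3.0 = 1 - 0.7767 = 0.2233

0.2233


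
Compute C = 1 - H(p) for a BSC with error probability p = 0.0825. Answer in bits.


H(p) = -p*log2(p) - (1-p)*log2(1-p) = -0.0825*log2(0.0825) - 0.9175*log2(0.9175) = 0.296956 + 0.113972 = 0.4109. C = 1 - H(p) = 1 - 0.4109 = 0.5891

0.5891 bits


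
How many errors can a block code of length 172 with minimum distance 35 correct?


Correction capability = floor((d-1)/2) = floor((35-1)/2) = 17

17 errors


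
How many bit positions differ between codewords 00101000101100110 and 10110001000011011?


Count differing positions: ^ . . ^ ^ . . ^ ^ . ^ ^ ^ ^ ^ . ^ = 11 differences

11


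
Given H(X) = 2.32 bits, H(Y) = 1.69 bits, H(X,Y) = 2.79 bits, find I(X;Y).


I(X;Y) = H(X) + H(Y) - H(X,Y) = 2.32 + 1.69 - 2.79 = 1.22

1.22 bits


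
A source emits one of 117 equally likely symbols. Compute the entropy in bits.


H = log2(n) = log2(117) = 6.8704

6.8704 bits


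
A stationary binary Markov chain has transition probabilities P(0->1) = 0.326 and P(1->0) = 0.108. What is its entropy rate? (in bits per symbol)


Stationary distribution: pi_0 = p10/(p01+p10) = 0.2488, pi_1 = 0.7512. Entropy rate H' = pi_0*H(p01) + pi_1*H(p10) = 0.2488*0.9108 + 0.7512*0.4939 = 0.5976

0.5976 bits/symbol


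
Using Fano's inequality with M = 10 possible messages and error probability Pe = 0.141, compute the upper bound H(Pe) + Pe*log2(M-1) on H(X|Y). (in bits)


H(Pe) = -Pe*log2(Pe) - (1-Pe)*log2(1-Pe) = -0.141*log2(0.141) - 0.859*log2(0.859) = 0.398499 + 0.188353 = 0.5869. Pe*log2(M-1) = 0.141*log2(9) = 0.446959. Bound = H(Pe) + Pe*log2(M-1) = 0.398499 + 0.188353 + 0.446959 = 1.0338

1.0338 bits


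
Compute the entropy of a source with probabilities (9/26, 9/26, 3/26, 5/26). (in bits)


H = -sum(p_i * log2(p_i)). Terms: -(9/26)*log2(9/26) = 0.529794; -(9/26)*log2(9/26) = 0.529794; -(3/26)*log2(3/26) = 0.359478; -(5/26)*log2(5/26) = 0.457406. H = 0.529794 + 0.529794 + 0.359478 + 0.457406 = 1.8765

1.8765 bits


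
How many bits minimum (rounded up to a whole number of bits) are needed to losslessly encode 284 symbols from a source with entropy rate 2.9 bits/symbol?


Minimum bits >= n * H = 284 * 2.9 = 823.6, rounded up to a whole number of bits = 824

824 bits


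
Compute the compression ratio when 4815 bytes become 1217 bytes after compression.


Ratio = original / compressed = 4815 / 1217 = 3.9565

3.9565


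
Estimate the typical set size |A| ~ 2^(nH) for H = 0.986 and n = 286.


log2|A_typical| = nH = 286 * 0.986 = 281.996, so |A_typical| ~ 2^281.996 = 7.749e+84

7.749e+84


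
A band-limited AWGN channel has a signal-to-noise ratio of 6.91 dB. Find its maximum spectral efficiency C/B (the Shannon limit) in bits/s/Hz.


SNR_linear = 10^(6.91/10) = 4.9091; C/B = log2(1 + SNR_linear) = log2(1 + 4.9091) = 2.5629

2.5629 bits/s/Hz


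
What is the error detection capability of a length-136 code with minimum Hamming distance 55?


Detection capability = d_min - 1 = 55 - 1 = 54

54 errors


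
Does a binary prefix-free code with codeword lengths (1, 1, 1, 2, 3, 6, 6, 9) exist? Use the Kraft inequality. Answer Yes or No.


Kraft sum = sum(2^(-l_i)) = 1.9082, need <= 1. Result: violated (a binary prefix-free code with these lengths cannot exist)

No


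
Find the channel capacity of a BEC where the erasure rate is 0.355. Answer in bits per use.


C = 1 - epsilon = 1 - 0.355 = 0.645

0.645 bits


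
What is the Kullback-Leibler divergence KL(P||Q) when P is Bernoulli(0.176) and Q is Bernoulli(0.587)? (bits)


KL = p*log2(p/q) + (1-p)*log2((1-p)/(1-q)) = 0.176*log2(0.176/0.587) + 0.824*log2(0.824/0.413) = 0.5153

0.5153 bits


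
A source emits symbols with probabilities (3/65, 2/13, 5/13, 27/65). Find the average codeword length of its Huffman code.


Huffman construction (repeatedly merge the two least-probable nodes; each merge adds 1 bit to every symbol beneath it): 3/65 + 2/13 = 1/5; 1/5 + 5/13 = 38/65; 27/65 + 38/65 = 1. Resulting codeword lengths (in the order the probabilities were given): (3, 3, 2, 1). L_avg = sum(p_i * l_i) = 3/65*3 + 2/13*3 + 5/13*2 + 27/65*1 = 116/65 = 1.7846

1.7846 bits


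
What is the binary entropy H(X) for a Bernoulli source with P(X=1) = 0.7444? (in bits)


H = -p*log2(p) - (1-p)*log2(1-p). -0.7444*log2(0.7444) = 0.317003; -0.2556*log2(0.2556) = 0.503031. H = 0.317003 + 0.503031 = 0.82

0.82 bits


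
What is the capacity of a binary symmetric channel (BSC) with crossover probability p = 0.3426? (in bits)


H(p) = -p*log2(p) - (1-p)*log2(1-p) = -0.3426*log2(0.3426) - 0.6574*log2(0.6574) = 0.529455 + 0.397830 = 0.9273. C = 1 - H(p) = 1 - 0.9273 = 0.0727

0.0727 bits


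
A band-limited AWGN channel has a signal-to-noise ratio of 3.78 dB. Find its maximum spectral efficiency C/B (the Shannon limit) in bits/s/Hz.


SNR_linear = 10^(3.78/10) = 2.3878; C/B = log2(1 + SNR_linear) = log2(1 + 2.3878) = 1.7604

1.7604 bits/s/Hz


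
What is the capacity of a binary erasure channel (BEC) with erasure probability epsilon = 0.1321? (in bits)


C = 1 - epsilon = 1 - 0.1321 = 0.8679

0.8679 bits


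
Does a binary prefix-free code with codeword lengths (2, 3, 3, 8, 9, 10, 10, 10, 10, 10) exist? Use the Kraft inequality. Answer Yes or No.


Kraft sum = sum(2^(-l_i)) = 0.5107, need <= 1. Result: satisfied (a binary prefix-free code with these lengths exists)

Yes


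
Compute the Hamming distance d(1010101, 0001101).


Count differing positions: ^ . ^ ^ . . . = 3 differences

3


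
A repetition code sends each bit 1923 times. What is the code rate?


Rate = k/n = 1/1923

1/1923


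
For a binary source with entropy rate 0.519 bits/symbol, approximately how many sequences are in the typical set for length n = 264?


log2|A_typical| = nH = 264 * 0.519 = 137.016, so |A_typical| ~ 2^137.016 = 1.762e+41

1.762e+41


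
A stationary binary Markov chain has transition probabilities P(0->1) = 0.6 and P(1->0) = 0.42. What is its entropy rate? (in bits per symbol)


Stationary distribution: pi_0 = p10/(p01+p10) = 0.4118, pi_1 = 0.5882. Entropy rate H' = pi_0*H(p01) + pi_1*H(p10) = 0.4118*0.971 + 0.5882*0.9815 = 0.9771

0.9771 bits/symbol


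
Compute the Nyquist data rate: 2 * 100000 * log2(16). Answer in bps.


Rate = 2 * B * log2(M) = 2 * 100000 * 4.0 = 800000.0

800000.0 bps


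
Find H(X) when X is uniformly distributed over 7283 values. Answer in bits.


H = log2(n) = log2(7283) = 12.8303

12.8303 bits


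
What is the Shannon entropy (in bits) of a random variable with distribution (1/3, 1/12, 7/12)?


H = -sum(p_i * log2(p_i)). Terms: -(1/3)*log2(1/3) = 0.528321; -(1/12)*log2(1/12) = 0.298747; -(7/12)*log2(7/12) = 0.453604. H = 0.528321 + 0.298747 + 0.453604 = 1.2807

1.2807 bits


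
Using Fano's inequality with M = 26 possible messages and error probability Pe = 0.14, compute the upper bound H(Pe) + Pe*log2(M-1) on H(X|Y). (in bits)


H(Pe) = -Pe*log2(Pe) - (1-Pe)*log2(1-Pe) = -0.14*log2(0.14) - 0.86*log2(0.86) = 0.397110 + 0.187129 = 0.5842. Pe*log2(M-1) = 0.14*log2(25) = 0.650140. Bound = H(Pe) + Pe*log2(M-1) = 0.397110 + 0.187129 + 0.650140 = 1.2344

1.2344 bits


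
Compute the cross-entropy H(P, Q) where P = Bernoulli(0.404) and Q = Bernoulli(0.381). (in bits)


H(P,Q) = -p*log2(q) - (1-p)*log2(1-q). -0.404*log2(0.381) = 0.562423; -0.596*log2(0.619) = 0.412425. H(P,Q) = 0.562423 + 0.412425 = 0.9748

0.9748 bits


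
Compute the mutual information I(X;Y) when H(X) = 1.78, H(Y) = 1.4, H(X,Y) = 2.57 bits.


I(X;Y) = H(X) + H(Y) - H(X,Y) = 1.78 + 1.4 - 2.57 = 0.61

0.61 bits


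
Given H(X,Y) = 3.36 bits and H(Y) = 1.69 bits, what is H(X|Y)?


H(X|Y) = H(X,Y) - H(Y) = 3.36 - 1.69 = 1.67

1.67 bits


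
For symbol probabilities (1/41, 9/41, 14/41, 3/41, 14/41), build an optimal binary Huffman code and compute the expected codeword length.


Huffman construction (repeatedly merge the two least-probable nodes; each merge adds 1 bit to every symbol beneath it): 1/41 + 3/41 = 4/41; 4/41 + 9/41 = 13/41; 13/41 + 14/41 = 27/41; 14/41 + 27/41 = 1. Resulting codeword lengths (in the order the probabilities were given): (4, 3, 2, 4, 1). L_avg = sum(p_i * l_i) = 1/41*4 + 9/41*3 + 14/41*2 + 3/41*4 + 14/41*1 = 85/41 = 2.0732

2.0732 bits


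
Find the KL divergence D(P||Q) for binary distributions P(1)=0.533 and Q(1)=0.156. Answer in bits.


KL = p*log2(p/q) + (1-p)*log2((1-p)/(1-q)) = 0.533*log2(0.533/0.156) + 0.467*log2(0.467/0.844) = 0.5461

0.5461 bits


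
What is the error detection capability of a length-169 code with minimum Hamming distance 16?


Detection capability = d_min - 1 = 16 - 1 = 15

15 errors


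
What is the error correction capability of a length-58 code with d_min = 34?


Correction capability = floor((d-1)/2) = floor((34-1)/2) = 16

16 errors


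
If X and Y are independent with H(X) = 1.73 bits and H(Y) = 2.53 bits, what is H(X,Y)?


For independent variables, H(X,Y) = H(X) + H(Y) = 1.73 + 2.53 = 4.26

4.26 bits


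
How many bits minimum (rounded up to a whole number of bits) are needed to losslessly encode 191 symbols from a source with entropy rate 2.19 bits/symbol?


Minimum bits >= n * H = 191 * 2.19 = 418.29, rounded up to a whole number of bits = 419

419 bits


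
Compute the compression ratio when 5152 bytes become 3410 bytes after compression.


Ratio = original / compressed = 5152 / 3410 = 1.5109

1.5109


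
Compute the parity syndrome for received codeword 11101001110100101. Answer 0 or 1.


Syndrome = XOR of all bits = 1 XOR 1 XOR 1 XOR 0 XOR 1 XOR 0 XOR 0 XOR 1 XOR 1 XOR 1 XOR 0 XOR 1 XOR 0 XOR 0 XOR 1 XOR 0 XOR 1 = 0

0


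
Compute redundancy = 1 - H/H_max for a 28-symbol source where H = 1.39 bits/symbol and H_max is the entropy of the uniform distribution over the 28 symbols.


H_max = log2(K) = log2(28) = 4.8074 bits/symbol. Redundancy = 1 - H/H_max = 1 - 1.39/4.8074 = 1 - 0.2891 = 0.7109

0.7109


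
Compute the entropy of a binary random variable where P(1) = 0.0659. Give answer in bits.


H = -p*log2(p) - (1-p)*log2(1-p). -0.0659*log2(0.0659) = 0.258564; -0.9341*log2(0.9341) = 0.091870. H = 0.258564 + 0.091870 = 0.3504

0.3504 bits


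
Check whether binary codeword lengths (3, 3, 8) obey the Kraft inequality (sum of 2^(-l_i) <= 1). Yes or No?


Kraft sum = sum(2^(-l_i)) = 0.2539, need <= 1. Result: satisfied (a binary prefix-free code with these lengths exists)

Yes


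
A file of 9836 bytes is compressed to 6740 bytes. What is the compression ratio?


Ratio = original / compressed = 9836 / 6740 = 1.4593

1.4593


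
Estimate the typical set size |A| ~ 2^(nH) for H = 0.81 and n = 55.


log2|A_typical| = nH = 55 * 0.81 = 44.55, so |A_typical| ~ 2^44.55 = 2.576e+13

2.576e+13


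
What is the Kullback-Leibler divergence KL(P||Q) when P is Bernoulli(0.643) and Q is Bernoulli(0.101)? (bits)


KL = p*log2(p/q) + (1-p)*log2((1-p)/(1-q)) = 0.643*log2(0.643/0.101) + 0.357*log2(0.357/0.899) = 1.2414

1.2414 bits


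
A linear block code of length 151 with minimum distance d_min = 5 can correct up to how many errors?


Correction capability = floor((d-1)/2) = floor((5-1)/2) = 2

2 errors


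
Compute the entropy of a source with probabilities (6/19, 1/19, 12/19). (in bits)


H = -sum(p_i * log2(p_i)). Terms: -(6/19)*log2(6/19) = 0.525147; -(1/19)*log2(1/19) = 0.223575; -(12/19)*log2(12/19) = 0.418715. H = 0.525147 + 0.223575 + 0.418715 = 1.1674

1.1674 bits


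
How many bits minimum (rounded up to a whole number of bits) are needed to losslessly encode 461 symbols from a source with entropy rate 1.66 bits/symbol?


Minimum bits >= n * H = 461 * 1.66 = 765.26, rounded up to a whole number of bits = 766

766 bits


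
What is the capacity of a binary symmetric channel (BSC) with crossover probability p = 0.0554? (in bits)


H(p) = -p*log2(p) - (1-p)*log2(1-p) = -0.0554*log2(0.0554) - 0.9446*log2(0.9446) = 0.231238 + 0.077669 = 0.3089. C = 1 - H(p) = 1 - 0.3089 = 0.6911

0.6911 bits


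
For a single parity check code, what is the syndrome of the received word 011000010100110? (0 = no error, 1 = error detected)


Syndrome = XOR of all bits = 0 XOR 1 XOR 1 XOR 0 XOR 0 XOR 0 XOR 0 XOR 1 XOR 0 XOR 1 XOR 0 XOR 0 XOR 1 XOR 1 XOR 0 = 0

0


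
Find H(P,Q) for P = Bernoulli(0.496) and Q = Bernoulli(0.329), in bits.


H(P,Q) = -p*log2(q) - (1-p)*log2(1-q). -0.496*log2(0.329) = 0.795505; -0.504*log2(0.671) = 0.290110. H(P,Q) = 0.795505 + 0.290110 = 1.0856

1.0856 bits


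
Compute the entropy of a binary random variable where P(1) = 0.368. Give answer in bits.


H = -p*log2(p) - (1-p)*log2(1-p). -0.368*log2(0.368) = 0.530738; -0.632*log2(0.632) = 0.418386. H = 0.530738 + 0.418386 = 0.9491

0.9491 bits


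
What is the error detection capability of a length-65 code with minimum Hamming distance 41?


Detection capability = d_min - 1 = 41 - 1 = 40

40 errors


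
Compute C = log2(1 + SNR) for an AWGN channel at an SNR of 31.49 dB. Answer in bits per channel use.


SNR_linear = 10^(31.49/10) = 1409.2888; C = log2(1 + SNR_linear) = log2(1 + 1409.2888) = 10.4618

10.4618 bits/channel use


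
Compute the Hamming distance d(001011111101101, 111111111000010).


Count differing positions: ^ ^ . ^ . . . . . ^ . ^ ^ ^ ^ = 8 differences

8


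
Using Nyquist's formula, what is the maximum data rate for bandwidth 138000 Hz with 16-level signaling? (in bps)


Rate = 2 * B * log2(M) = 2 * 138000 * 4.0 = 1104000.0

1104000.0 bps


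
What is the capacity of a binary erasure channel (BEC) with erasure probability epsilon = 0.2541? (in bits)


C = 1 - epsilon = 1 - 0.2541 = 0.7459

0.7459 bits


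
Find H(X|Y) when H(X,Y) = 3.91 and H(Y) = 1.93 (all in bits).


H(X|Y) = H(X,Y) - H(Y) = 3.91 - 1.93 = 1.98

1.98 bits


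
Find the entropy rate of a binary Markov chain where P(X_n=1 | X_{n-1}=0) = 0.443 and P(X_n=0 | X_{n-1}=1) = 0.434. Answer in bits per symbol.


Stationary distribution: pi_0 = p10/(p01+p10) = 0.4949, pi_1 = 0.5051. Entropy rate H' = pi_0*H(p01) + pi_1*H(p10) = 0.4949*0.9906 + 0.5051*0.9874 = 0.989

0.989 bits/symbol


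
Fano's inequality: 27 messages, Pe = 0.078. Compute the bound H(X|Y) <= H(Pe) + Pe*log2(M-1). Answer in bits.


H(Pe) = -Pe*log2(Pe) - (1-Pe)*log2(1-Pe) = -0.078*log2(0.078) - 0.922*log2(0.922) = 0.287070 + 0.108023 = 0.3951. Pe*log2(M-1) = 0.078*log2(26) = 0.366634. Bound = H(Pe) + Pe*log2(M-1) = 0.287070 + 0.108023 + 0.366634 = 0.7617

0.7617 bits


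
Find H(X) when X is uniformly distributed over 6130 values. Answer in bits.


H = log2(n) = log2(6130) = 12.5817

12.5817 bits


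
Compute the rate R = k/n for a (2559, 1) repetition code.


Rate = k/n = 1/2559

1/2559


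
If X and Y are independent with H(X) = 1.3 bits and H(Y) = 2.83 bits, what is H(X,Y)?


For independent variables, H(X,Y) = H(X) + H(Y) = 1.3 + 2.83 = 4.13

4.13 bits


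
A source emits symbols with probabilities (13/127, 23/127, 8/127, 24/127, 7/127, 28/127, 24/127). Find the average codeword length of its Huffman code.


Huffman construction (repeatedly merge the two least-probable nodes; each merge adds 1 bit to every symbol beneath it): 7/127 + 8/127 = 15/127; 13/127 + 15/127 = 28/127; 23/127 + 24/127 = 47/127; 24/127 + 28/127 = 52/127; 28/127 + 47/127 = 75/127; 52/127 + 75/127 = 1. Resulting codeword lengths (in the order the probabilities were given): (3, 3, 4, 3, 4, 2, 2). L_avg = sum(p_i * l_i) = 13/127*3 + 23/127*3 + 8/127*4 + 24/127*3 + 7/127*4 + 28/127*2 + 24/127*2 = 344/127 = 2.7087

2.7087 bits


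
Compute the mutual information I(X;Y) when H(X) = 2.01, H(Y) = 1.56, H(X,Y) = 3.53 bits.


I(X;Y) = H(X) + H(Y) - H(X,Y) = 2.01 + 1.56 - 3.53 = 0.04

0.04 bits


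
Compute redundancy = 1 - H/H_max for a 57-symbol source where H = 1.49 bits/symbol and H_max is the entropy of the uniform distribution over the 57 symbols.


H_max = log2(K) = log2(57) = 5.8329 bits/symbol. Redundancy = 1 - H/H_max = 1 - 1.49/5.8329 = 1 - 0.2554 = 0.7446

0.7446


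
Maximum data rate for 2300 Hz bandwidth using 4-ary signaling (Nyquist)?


Rate = 2 * B * log2(M) = 2 * 2300 * 2.0 = 9200.0

9200.0 bps


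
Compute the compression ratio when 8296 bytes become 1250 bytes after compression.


Ratio = original / compressed = 8296 / 1250 = 6.6368

6.6368


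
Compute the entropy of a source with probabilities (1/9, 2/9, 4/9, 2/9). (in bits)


H = -sum(p_i * log2(p_i)). Terms: -(1/9)*log2(1/9) = 0.352214; -(2/9)*log2(2/9) = 0.482206; -(4/9)*log2(4/9) = 0.519967; -(2/9)*log2(2/9) = 0.482206. H = 0.352214 + 0.482206 + 0.519967 + 0.482206 = 1.8366

1.8366 bits


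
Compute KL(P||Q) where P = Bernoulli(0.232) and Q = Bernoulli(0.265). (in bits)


KL = p*log2(p/q) + (1-p)*log2((1-p)/(1-q)) = 0.232*log2(0.232/0.265) + 0.768*log2(0.768/0.735) = 0.0041

0.0041 bits


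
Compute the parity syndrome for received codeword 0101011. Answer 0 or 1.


Syndrome = XOR of all bits = 0 XOR 1 XOR 0 XOR 1 XOR 0 XOR 1 XOR 1 = 0

0


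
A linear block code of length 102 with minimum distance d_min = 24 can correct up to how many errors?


Correction capability = floor((d-1)/2) = floor((24-1)/2) = 11

11 errors


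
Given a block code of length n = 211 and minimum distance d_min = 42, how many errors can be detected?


Detection capability = d_min - 1 = 42 - 1 = 41

41 errors


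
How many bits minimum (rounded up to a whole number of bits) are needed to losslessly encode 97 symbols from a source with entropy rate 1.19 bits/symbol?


Minimum bits >= n * H = 97 * 1.19 = 115.43, rounded up to a whole number of bits = 116

116 bits


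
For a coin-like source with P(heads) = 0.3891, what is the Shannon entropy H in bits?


H = -p*log2(p) - (1-p)*log2(1-p). -0.3891*log2(0.3891) = 0.529871; -0.6109*log2(0.6109) = 0.434345. H = 0.529871 + 0.434345 = 0.9642

0.9642 bits


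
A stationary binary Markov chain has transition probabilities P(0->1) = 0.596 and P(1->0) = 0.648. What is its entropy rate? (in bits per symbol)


Stationary distribution: pi_0 = p10/(p01+p10) = 0.5209, pi_1 = 0.4791. Entropy rate H' = pi_0*H(p01) + pi_1*H(p10) = 0.5209*0.9732 + 0.4791*0.9358 = 0.9553

0.9553 bits/symbol


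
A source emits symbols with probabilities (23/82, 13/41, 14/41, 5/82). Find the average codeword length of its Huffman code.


Huffman construction (repeatedly merge the two least-probable nodes; each merge adds 1 bit to every symbol beneath it): 5/82 + 23/82 = 14/41; 13/41 + 14/41 = 27/41; 14/41 + 27/41 = 1. Resulting codeword lengths (in the order the probabilities were given): (2, 2, 2, 2). L_avg = sum(p_i * l_i) = 23/82*2 + 13/41*2 + 14/41*2 + 5/82*2 = 2

2.0 bits


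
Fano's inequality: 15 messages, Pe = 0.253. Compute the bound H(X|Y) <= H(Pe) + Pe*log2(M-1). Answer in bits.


H(Pe) = -Pe*log2(Pe) - (1-Pe)*log2(1-Pe) = -0.253*log2(0.253) - 0.747*log2(0.747) = 0.501646 + 0.314352 = 0.816. Pe*log2(M-1) = 0.253*log2(14) = 0.963261. Bound = H(Pe) + Pe*log2(M-1) = 0.501646 + 0.314352 + 0.963261 = 1.7793

1.7793 bits


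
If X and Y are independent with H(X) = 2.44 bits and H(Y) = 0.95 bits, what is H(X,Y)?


For independent variables, H(X,Y) = H(X) + H(Y) = 2.44 + 0.95 = 3.39

3.39 bits


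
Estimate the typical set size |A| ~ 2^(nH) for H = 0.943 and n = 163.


log2|A_typical| = nH = 163 * 0.943 = 153.709, so |A_typical| ~ 2^153.709 = 1.866e+46

1.866e+46


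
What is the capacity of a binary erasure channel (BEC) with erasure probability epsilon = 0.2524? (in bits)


C = 1 - epsilon = 1 - 0.2524 = 0.7476

0.7476 bits


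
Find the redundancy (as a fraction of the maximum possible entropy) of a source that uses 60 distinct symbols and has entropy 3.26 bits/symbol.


H_max = log2(K) = log2(60) = 5.9069 bits/symbol. Redundancy = 1 - H/H_max = 1 - 3.26/5.9069 = 1 - 0.5519 = 0.4481

0.4481


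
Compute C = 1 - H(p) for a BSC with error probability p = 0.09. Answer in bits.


H(p) = -p*log2(p) - (1-p)*log2(1-p) = -0.09*log2(0.09) - 0.91*log2(0.91) = 0.312654 + 0.123816 = 0.4365. C = 1 - H(p) = 1 - 0.4365 = 0.5635

0.5635 bits


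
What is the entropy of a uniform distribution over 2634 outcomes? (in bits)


H = log2(n) = log2(2634) = 11.363

11.363 bits


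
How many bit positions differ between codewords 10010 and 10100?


Count differing positions: . . ^ ^ . = 2 differences

2


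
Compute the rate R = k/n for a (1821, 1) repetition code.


Rate = k/n = 1/1821

1/1821


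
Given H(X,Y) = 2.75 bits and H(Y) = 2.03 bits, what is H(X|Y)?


H(X|Y) = H(X,Y) - H(Y) = 2.75 - 2.03 = 0.72

0.72 bits


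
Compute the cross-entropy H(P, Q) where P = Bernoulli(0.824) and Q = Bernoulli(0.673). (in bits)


H(P,Q) = -p*log2(q) - (1-p)*log2(1-q). -0.824*log2(0.673) = 0.470769; -0.176*log2(0.327) = 0.283824. H(P,Q) = 0.470769 + 0.283824 = 0.7546

0.7546 bits


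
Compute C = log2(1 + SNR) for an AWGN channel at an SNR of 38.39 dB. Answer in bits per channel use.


SNR_linear = 10^(38.39/10) = 6902.398; C = log2(1 + SNR_linear) = log2(1 + 6902.398) = 12.7531

12.7531 bits/channel use


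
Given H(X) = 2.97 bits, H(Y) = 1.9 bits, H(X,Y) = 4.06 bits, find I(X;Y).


I(X;Y) = H(X) + H(Y) - H(X,Y) = 2.97 + 1.9 - 4.06 = 0.81

0.81 bits


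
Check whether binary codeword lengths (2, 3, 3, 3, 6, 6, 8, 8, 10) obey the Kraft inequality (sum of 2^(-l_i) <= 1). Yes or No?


Kraft sum = sum(2^(-l_i)) = 0.665, need <= 1. Result: satisfied (a binary prefix-free code with these lengths exists)

Yes


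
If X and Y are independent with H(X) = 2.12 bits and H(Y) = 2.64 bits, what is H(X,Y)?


For independent variables, H(X,Y) = H(X) + H(Y) = 2.12 + 2.64 = 4.76

4.76 bits


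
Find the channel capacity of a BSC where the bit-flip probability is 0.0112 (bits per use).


H(p) = -p*log2(p) - (1-p)*log2(1-p) = -0.0112*log2(0.0112) - 0.9888*log2(0.9888) = 0.072580 + 0.016067 = 0.0886. C = 1 - H(p) = 1 - 0.0886 = 0.9114

0.9114 bits


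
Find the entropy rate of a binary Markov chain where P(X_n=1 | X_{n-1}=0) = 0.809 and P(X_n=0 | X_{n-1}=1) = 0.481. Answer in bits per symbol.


Stationary distribution: pi_0 = p10/(p01+p10) = 0.3729, pi_1 = 0.6271. Entropy rate H' = pi_0*H(p01) + pi_1*H(p10) = 0.3729*0.7036 + 0.6271*0.999 = 0.8888

0.8888 bits/symbol


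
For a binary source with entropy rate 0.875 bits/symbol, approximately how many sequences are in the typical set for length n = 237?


log2|A_typical| = nH = 237 * 0.875 = 207.375, so |A_typical| ~ 2^207.375 = 2.667e+62

2.667e+62


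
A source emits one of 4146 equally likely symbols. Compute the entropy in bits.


H = log2(n) = log2(4146) = 12.0175

12.0175 bits


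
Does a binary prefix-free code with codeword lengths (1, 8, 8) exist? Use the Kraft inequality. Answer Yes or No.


Kraft sum = sum(2^(-l_i)) = 0.5078, need <= 1. Result: satisfied (a binary prefix-free code with these lengths exists)

Yes


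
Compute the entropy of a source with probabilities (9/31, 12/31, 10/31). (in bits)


H = -sum(p_i * log2(p_i)). Terms: -(9/31)*log2(9/31) = 0.518014; -(12/31)*log2(12/31) = 0.530026; -(10/31)*log2(10/31) = 0.526538. H = 0.518014 + 0.530026 + 0.526538 = 1.5746

1.5746 bits


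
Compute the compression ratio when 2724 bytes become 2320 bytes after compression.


Ratio = original / compressed = 2724 / 2320 = 1.1741

1.1741


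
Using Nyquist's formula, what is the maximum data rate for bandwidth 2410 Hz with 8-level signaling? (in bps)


Rate = 2 * B * log2(M) = 2 * 2410 * 3.0 = 14460.0

14460.0 bps


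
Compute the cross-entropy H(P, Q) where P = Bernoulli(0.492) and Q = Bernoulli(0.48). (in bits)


H(P,Q) = -p*log2(q) - (1-p)*log2(1-q). -0.492*log2(0.48) = 0.520976; -0.508*log2(0.52) = 0.479256. H(P,Q) = 0.520976 + 0.479256 = 1.0002

1.0002 bits


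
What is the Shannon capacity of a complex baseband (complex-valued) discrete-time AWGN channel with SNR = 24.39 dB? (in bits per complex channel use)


SNR_linear = 10^(24.39/10) = 274.7894; C = log2(1 + SNR_linear) = log2(1 + 274.7894) = 8.1074

8.1074 bits/channel use


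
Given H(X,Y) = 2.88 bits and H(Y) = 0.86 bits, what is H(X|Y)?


H(X|Y) = H(X,Y) - H(Y) = 2.88 - 0.86 = 2.02

2.02 bits


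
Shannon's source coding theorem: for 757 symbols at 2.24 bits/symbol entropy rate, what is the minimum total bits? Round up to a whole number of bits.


Minimum bits >= n * H = 757 * 2.24 = 1695.68, rounded up to a whole number of bits = 1696

1696 bits


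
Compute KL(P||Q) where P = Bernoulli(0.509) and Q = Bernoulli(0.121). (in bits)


KL = p*log2(p/q) + (1-p)*log2((1-p)/(1-q)) = 0.509*log2(0.509/0.121) + 0.491*log2(0.491/0.879) = 0.6425

0.6425 bits


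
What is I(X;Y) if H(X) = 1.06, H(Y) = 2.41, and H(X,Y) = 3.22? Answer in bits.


I(X;Y) = H(X) + H(Y) - H(X,Y) = 1.06 + 2.41 - 3.22 = 0.25

0.25 bits


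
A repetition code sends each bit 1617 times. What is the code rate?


Rate = k/n = 1/1617

1/1617


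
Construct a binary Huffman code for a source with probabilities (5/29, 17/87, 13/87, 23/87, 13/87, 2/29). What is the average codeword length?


Huffman construction (repeatedly merge the two least-probable nodes; each merge adds 1 bit to every symbol beneath it): 2/29 + 13/87 = 19/87; 13/87 + 5/29 = 28/87; 17/87 + 19/87 = 12/29; 23/87 + 28/87 = 17/29; 12/29 + 17/29 = 1. Resulting codeword lengths (in the order the probabilities were given): (3, 2, 3, 2, 3, 3). L_avg = sum(p_i * l_i) = 5/29*3 + 17/87*2 + 13/87*3 + 23/87*2 + 13/87*3 + 2/29*3 = 221/87 = 2.5402

2.5402 bits


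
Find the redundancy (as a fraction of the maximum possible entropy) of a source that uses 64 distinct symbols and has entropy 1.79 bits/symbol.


H_max = log2(K) = log2(64) = 6.0 bits/symbol. Redundancy = 1 - H/H_max = 1 - 1.79/6.0 = 1 - 0.2983 = 0.7017

0.7017


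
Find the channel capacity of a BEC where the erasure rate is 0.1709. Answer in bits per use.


C = 1 - epsilon = 1 - 0.1709 = 0.8291

0.8291 bits


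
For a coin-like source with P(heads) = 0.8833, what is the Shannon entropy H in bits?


H = -p*log2(p) - (1-p)*log2(1-p). -0.8833*log2(0.8833) = 0.158132; -0.1167*log2(0.1167) = 0.361668. H = 0.158132 + 0.361668 = 0.5198

0.5198 bits


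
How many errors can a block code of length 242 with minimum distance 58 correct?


Correction capability = floor((d-1)/2) = floor((58-1)/2) = 28

28 errors


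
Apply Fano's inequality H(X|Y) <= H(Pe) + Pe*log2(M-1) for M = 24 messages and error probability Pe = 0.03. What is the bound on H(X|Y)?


H(Pe) = -Pe*log2(Pe) - (1-Pe)*log2(1-Pe) = -0.03*log2(0.03) - 0.97*log2(0.97) = 0.151767 + 0.042625 = 0.1944. Pe*log2(M-1) = 0.03*log2(23) = 0.135707. Bound = H(Pe) + Pe*log2(M-1) = 0.151767 + 0.042625 + 0.135707 = 0.3301

0.3301 bits


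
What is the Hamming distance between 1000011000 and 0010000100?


Count differing positions: ^ . ^ . . ^ ^ ^ . . = 5 differences

5


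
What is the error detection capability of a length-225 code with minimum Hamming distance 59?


Detection capability = d_min - 1 = 59 - 1 = 58

58 errors


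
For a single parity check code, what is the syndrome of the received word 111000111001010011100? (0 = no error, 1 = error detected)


Syndrome = XOR of all bits = 1 XOR 1 XOR 1 XOR 0 XOR 0 XOR 0 XOR 1 XOR 1 XOR 1 XOR 0 XOR 0 XOR 1 XOR 0 XOR 1 XOR 0 XOR 0 XOR 1 XOR 1 XOR 1 XOR 0 XOR 0 = 1

1


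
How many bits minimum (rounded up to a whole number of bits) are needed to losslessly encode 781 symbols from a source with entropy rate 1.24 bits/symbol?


Minimum bits >= n * H = 781 * 1.24 = 968.44, rounded up to a whole number of bits = 969

969 bits


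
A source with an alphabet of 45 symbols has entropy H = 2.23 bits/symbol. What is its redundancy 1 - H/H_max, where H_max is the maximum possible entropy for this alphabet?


H_max = log2(K) = log2(45) = 5.4919 bits/symbol. Redundancy = 1 - H/H_max = 1 - 2.23/5.4919 = 1 - 0.4061 = 0.5939

0.5939


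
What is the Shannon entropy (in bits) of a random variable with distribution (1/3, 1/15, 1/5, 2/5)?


H = -sum(p_i * log2(p_i)). Terms: -(1/3)*log2(1/3) = 0.528321; -(1/15)*log2(1/15) = 0.260459; -(1/5)*log2(1/5) = 0.464386; -(2/5)*log2(2/5) = 0.528771. H = 0.528321 + 0.260459 + 0.464386 + 0.528771 = 1.7819

1.7819 bits


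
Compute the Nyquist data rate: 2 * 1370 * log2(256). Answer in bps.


Rate = 2 * B * log2(M) = 2 * 1370 * 8.0 = 21920.0

21920.0 bps


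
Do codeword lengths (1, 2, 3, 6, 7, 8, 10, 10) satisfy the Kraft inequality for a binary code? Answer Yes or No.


Kraft sum = sum(2^(-l_i)) = 0.9043, need <= 1. Result: satisfied (a binary prefix-free code with these lengths exists)

Yes


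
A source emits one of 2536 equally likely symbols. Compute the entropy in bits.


H = log2(n) = log2(2536) = 11.3083

11.3083 bits


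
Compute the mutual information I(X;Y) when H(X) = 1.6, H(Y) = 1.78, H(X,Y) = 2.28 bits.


I(X;Y) = H(X) + H(Y) - H(X,Y) = 1.6 + 1.78 - 2.28 = 1.1

1.1 bits


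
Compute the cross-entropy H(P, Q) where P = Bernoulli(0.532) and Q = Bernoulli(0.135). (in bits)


H(P,Q) = -p*log2(q) - (1-p)*log2(1-q). -0.532*log2(0.135) = 1.536931; -0.468*log2(0.865) = 0.097919. H(P,Q) = 1.536931 + 0.097919 = 1.6349

1.6349 bits


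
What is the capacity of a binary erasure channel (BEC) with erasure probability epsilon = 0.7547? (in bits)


C = 1 - epsilon = 1 - 0.7547 = 0.2453

0.2453 bits


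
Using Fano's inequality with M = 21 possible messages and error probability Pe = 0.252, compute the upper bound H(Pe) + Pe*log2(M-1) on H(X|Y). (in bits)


H(Pe) = -Pe*log2(Pe) - (1-Pe)*log2(1-Pe) = -0.252*log2(0.252) - 0.748*log2(0.748) = 0.501103 + 0.313330 = 0.8144. Pe*log2(M-1) = 0.252*log2(20) = 1.089126. Bound = H(Pe) + Pe*log2(M-1) = 0.501103 + 0.313330 + 1.089126 = 1.9036

1.9036 bits


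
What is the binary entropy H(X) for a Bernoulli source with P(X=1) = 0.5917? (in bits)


H = -p*log2(p) - (1-p)*log2(1-p). -0.5917*log2(0.5917) = 0.447954; -0.4083*log2(0.4083) = 0.527645. H = 0.447954 + 0.527645 = 0.9756

0.9756 bits


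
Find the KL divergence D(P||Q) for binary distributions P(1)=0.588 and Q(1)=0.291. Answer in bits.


KL = p*log2(p/q) + (1-p)*log2((1-p)/(1-q)) = 0.588*log2(0.588/0.291) + 0.412*log2(0.412/0.709) = 0.274

0.274 bits


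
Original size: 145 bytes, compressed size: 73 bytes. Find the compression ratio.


Ratio = original / compressed = 145 / 73 = 1.9863

1.9863


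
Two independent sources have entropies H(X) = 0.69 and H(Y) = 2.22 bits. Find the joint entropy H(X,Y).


For independent variables, H(X,Y) = H(X) + H(Y) = 0.69 + 2.22 = 2.91

2.91 bits


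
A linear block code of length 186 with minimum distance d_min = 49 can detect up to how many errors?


Detection capability = d_min - 1 = 49 - 1 = 48

48 errors


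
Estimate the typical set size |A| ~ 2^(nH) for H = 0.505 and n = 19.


log2|A_typical| = nH = 19 * 0.505 = 9.595, so |A_typical| ~ 2^9.595 = 7.734e+02

7.734e+02


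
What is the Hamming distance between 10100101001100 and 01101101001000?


Count differing positions: ^ ^ . . ^ . . . . . . ^ . . = 4 differences

4


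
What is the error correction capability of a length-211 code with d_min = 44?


Correction capability = floor((d-1)/2) = floor((44-1)/2) = 21

21 errors


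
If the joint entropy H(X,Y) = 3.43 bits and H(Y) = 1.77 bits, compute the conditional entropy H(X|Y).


H(X|Y) = H(X,Y) - H(Y) = 3.43 - 1.77 = 1.66

1.66 bits


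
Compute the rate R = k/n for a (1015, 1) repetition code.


Rate = k/n = 1/1015

1/1015


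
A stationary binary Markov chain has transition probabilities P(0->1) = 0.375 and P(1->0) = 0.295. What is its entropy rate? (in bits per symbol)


Stationary distribution: pi_0 = p10/(p01+p10) = 0.4403, pi_1 = 0.5597. Entropy rate H' = pi_0*H(p01) + pi_1*H(p10) = 0.4403*0.9544 + 0.5597*0.8751 = 0.91

0.91 bits/symbol


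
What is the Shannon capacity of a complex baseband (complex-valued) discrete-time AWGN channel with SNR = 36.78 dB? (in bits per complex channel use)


SNR_linear = 10^(36.78/10) = 4764.3099; C = log2(1 + SNR_linear) = log2(1 + 4764.3099) = 12.2184

12.2184 bits/channel use


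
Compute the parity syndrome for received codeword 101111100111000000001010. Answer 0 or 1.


Syndrome = XOR of all bits = 1 XOR 0 XOR 1 XOR 1 XOR 1 XOR 1 XOR 1 XOR 0 XOR 0 XOR 1 XOR 1 XOR 1 XOR 0 XOR 0 XOR 0 XOR 0 XOR 0 XOR 0 XOR 0 XOR 0 XOR 1 XOR 0 XOR 1 XOR 0 = 1

1


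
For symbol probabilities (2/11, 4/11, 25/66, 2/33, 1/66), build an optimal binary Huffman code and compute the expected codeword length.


Huffman construction (repeatedly merge the two least-probable nodes; each merge adds 1 bit to every symbol beneath it): 1/66 + 2/33 = 5/66; 5/66 + 2/11 = 17/66; 17/66 + 4/11 = 41/66; 25/66 + 41/66 = 1. Resulting codeword lengths (in the order the probabilities were given): (3, 2, 1, 4, 4). L_avg = sum(p_i * l_i) = 2/11*3 + 4/11*2 + 25/66*1 + 2/33*4 + 1/66*4 = 43/22 = 1.9545

1.9545 bits


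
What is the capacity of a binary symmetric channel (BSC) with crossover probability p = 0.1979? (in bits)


H(p) = -p*log2(p) - (1-p)*log2(1-p) = -0.1979*log2(0.1979) - 0.8021*log2(0.8021) = 0.462523 + 0.255185 = 0.7177. C = 1 - H(p) = 1 - 0.7177 = 0.2823

0.2823 bits


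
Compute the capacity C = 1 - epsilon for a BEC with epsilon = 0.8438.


C = 1 - epsilon = 1 - 0.8438 = 0.1562

0.1562 bits


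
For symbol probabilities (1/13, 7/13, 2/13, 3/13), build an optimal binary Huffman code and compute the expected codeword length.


Huffman construction (repeatedly merge the two least-probable nodes; each merge adds 1 bit to every symbol beneath it): 1/13 + 2/13 = 3/13; 3/13 + 3/13 = 6/13; 6/13 + 7/13 = 1. Resulting codeword lengths (in the order the probabilities were given): (3, 1, 3, 2). L_avg = sum(p_i * l_i) = 1/13*3 + 7/13*1 + 2/13*3 + 3/13*2 = 22/13 = 1.6923

1.6923 bits


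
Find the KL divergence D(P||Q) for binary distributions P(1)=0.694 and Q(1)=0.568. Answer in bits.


KL = p*log2(p/q) + (1-p)*log2((1-p)/(1-q)) = 0.694*log2(0.694/0.568) + 0.306*log2(0.306/0.432) = 0.0484

0.0484 bits


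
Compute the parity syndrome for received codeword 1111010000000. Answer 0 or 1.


Syndrome = XOR of all bits = 1 XOR 1 XOR 1 XOR 1 XOR 0 XOR 1 XOR 0 XOR 0 XOR 0 XOR 0 XOR 0 XOR 0 XOR 0 = 1

1


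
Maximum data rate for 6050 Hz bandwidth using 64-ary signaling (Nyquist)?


Rate = 2 * B * log2(M) = 2 * 6050 * 6.0 = 72600.0

72600.0 bps


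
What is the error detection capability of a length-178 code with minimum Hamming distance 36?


Detection capability = d_min - 1 = 36 - 1 = 35

35 errors


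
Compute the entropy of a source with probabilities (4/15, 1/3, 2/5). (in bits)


H = -sum(p_i * log2(p_i)). Terms: -(4/15)*log2(4/15) = 0.508504; -(1/3)*log2(1/3) = 0.528321; -(2/5)*log2(2/5) = 0.528771. H = 0.508504 + 0.528321 + 0.528771 = 1.5656

1.5656 bits
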